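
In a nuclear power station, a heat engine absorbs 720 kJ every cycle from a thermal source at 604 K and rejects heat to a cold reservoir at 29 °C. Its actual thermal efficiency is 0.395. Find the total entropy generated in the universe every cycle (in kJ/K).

T_C = 29 °C → 29 + 273.15 = 302.15 K.
W = η·Q_H = 0.395 × 720 = 284.4 kJ, so Q_C = Q_H − W = 435.6 kJ.
Entropy balance on the reservoirs: −Q_H/T_H = -1.192 kJ/K, +Q_C/T_C = 1.442 kJ/K.
ΔS_univ = −Q_H/T_H + Q_C/T_C = 0.250 kJ/K (> 0, since η = 0.395 < η_Carnot = 0.500).

ΔS_univ ≈ 0.250 kJ/K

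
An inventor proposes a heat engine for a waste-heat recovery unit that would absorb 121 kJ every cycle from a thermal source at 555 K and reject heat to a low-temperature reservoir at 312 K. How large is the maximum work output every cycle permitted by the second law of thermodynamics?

The second-law ceiling is the Carnot efficiency, η_max = 1 − T_C/T_H = 1 − 312.00/555.00 = 0.4378.
W_max = η_max · Q_H = 0.4378 × 121 = 53.0 kJ.

W_max ≈ 53.0 kJ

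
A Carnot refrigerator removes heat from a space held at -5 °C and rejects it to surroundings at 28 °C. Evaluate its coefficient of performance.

T_H = 28 °C → 28 + 273.15 = 301.15 K.
T_C = -5 °C → -5 + 273.15 = 268.15 K.
COP_R = T_C/(T_H − T_C) = 268.15/(301.15 − 268.15) = 8.13.

COP_R ≈ 8.13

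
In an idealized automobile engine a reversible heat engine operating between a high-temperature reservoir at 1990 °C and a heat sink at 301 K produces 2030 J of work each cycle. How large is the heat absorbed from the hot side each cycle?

Q_H ≈ 2340 J

T_H = 1990 °C → 1990 + 273.15 = 2263.15 K.
Since the cycle is reversible, η = 1 − T_C/T_H = 1 − 301.00/2263.15 = 0.8670.
Q_H = W/η = 2030/0.8670 = 2340 J.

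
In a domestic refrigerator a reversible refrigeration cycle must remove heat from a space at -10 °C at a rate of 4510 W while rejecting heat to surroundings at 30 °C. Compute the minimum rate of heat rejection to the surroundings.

Q̇_H ≈ 5200 W

T_H = 30 °C → 30 + 273.15 = 303.15 K.
T_C = -10 °C → -10 + 273.15 = 263.15 K.
For a reversible cycle Q_H/Q_C = T_H/T_C, so Q_H = Q_C·T_H/T_C = 4510 × 303.15/263.15 = 5200 W.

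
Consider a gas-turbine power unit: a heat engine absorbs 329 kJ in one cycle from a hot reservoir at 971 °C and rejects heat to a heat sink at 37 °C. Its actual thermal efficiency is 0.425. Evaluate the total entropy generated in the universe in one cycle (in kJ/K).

T_H = 971 °C → 971 + 273.15 = 1244.15 K.
T_C = 37 °C → 37 + 273.15 = 310.15 K.
W = η·Q_H = 0.425 × 329 = 139.8 kJ, so Q_C = Q_H − W = 189.2 kJ.
Entropy balance on the reservoirs: −Q_H/T_H = -0.2644 kJ/K, +Q_C/T_C = 0.6099 kJ/K.
ΔS_univ = −Q_H/T_H + Q_C/T_C = 0.346 kJ/K (> 0, since η = 0.425 < η_Carnot = 0.751).

ΔS_univ ≈ 0.346 kJ/K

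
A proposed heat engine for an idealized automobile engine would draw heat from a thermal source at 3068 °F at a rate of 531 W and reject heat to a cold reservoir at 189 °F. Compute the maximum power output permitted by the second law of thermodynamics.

T_H = 3068 °F → (3068 − 32) × 5/9 = 1686.67 °C = 1959.82 K.
T_C = 189 °F → (189 − 32) × 5/9 = 87.22 °C = 360.37 K.
No engine can exceed the Carnot limit: η_max = 1 − T_C/T_H = 1 − 360.37/1959.82 = 0.8161.
W_max = η_max · Q_H = 0.8161 × 531 = 433 W.

Ẇ_max ≈ 433 W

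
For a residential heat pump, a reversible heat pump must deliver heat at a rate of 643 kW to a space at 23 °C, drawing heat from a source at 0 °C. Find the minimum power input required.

Ẇ_in ≈ 49.9 kW

T_H = 23 °C → 23 + 273.15 = 296.15 K.
T_C = 0 °C → 0 + 273.15 = 273.15 K.
For a reversible heat pump, COP_HP = T_H/(T_H − T_C) = 296.15/23.00 = 12.8761.
W = Q_H/COP_HP = 643/12.8761 = 49.9 kW.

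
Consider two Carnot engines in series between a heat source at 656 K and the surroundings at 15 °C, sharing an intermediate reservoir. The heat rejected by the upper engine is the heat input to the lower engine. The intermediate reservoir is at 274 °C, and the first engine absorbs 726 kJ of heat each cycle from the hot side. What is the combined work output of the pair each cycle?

W_total ≈ 407 kJ

T_C = 15 °C → 15 + 273.15 = 288.15 K.
Two reversible stages in series are equivalent to a single Carnot engine between T_H and T_C, so η_total = 1 − T_C/T_H = 1 − 288.15/656.00 = 0.5607.
W_total = η_total · Q_H = 0.5607 × 726 = 407 kJ.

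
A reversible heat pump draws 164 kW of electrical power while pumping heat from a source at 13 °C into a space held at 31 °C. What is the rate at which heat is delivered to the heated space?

Q̇_H ≈ 2770 kW

T_H = 31 °C → 31 + 273.15 = 304.15 K.
T_C = 13 °C → 13 + 273.15 = 286.15 K.
The Carnot heat-pump COP is COP_HP = T_H/(T_H − T_C) = 304.15/18.00 = 16.8972.
Q_H = COP_HP · W = 16.8972 × 164 = 2770 kW.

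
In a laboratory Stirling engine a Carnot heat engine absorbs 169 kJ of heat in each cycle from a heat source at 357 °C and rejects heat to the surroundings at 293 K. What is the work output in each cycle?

W ≈ 90.42 kJ

T_H = 357 °C → 357 + 273.15 = 630.15 K.
Carnot efficiency: η = 1 − T_C/T_H = 1 − 293.00/630.15 = 0.5350.
W = η·Q_H = 0.5350 × 169 = 90.42 kJ.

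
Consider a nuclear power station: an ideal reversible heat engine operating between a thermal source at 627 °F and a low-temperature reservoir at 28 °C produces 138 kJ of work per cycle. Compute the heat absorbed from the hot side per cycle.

Q_H ≈ 275.4 kJ

T_H = 627 °F → (627 − 32) × 5/9 = 330.56 °C = 603.71 K.
T_C = 28 °C → 28 + 273.15 = 301.15 K.
The Carnot efficiency is η = 1 − T_C/T_H = 1 − 301.15/603.71 = 0.5012.
Q_H = W/η = 138/0.5012 = 275.4 kJ.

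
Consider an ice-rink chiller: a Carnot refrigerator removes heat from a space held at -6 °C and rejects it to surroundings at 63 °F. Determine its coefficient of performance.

COP_R ≈ 11.50

T_H = 63 °F → (63 − 32) × 5/9 = 17.22 °C = 290.37 K.
T_C = -6 °C → -6 + 273.15 = 267.15 K.
For a reversible refrigerator, COP_R = T_C/(T_H − T_C) = 267.15/(290.37 − 267.15) = 11.50.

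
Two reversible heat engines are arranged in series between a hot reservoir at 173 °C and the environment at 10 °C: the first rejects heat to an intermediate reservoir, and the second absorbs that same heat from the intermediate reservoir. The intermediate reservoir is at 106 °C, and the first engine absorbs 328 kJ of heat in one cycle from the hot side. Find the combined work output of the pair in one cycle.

T_H = 173 °C → 173 + 273.15 = 446.15 K.
T_C = 10 °C → 10 + 273.15 = 283.15 K.
Two reversible stages in series are equivalent to a single Carnot engine between T_H and T_C, so η_total = 1 − T_C/T_H = 1 − 283.15/446.15 = 0.3653.
W_total = η_total · Q_H = 0.3653 × 328 = 119.8 kJ.

W_total ≈ 119.8 kJ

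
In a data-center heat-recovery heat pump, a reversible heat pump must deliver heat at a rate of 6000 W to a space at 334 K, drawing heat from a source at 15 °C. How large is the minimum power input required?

T_C = 15 °C → 15 + 273.15 = 288.15 K.
For a reversible heat pump, COP_HP = T_H/(T_H − T_C) = 334.00/45.85 = 7.2846.
W = Q_H/COP_HP = 6000/7.2846 = 823.7 W.

Ẇ_in ≈ 823.7 W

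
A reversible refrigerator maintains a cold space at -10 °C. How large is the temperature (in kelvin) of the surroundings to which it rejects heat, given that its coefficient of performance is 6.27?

T_C = -10 °C → -10 + 273.15 = 263.15 K.
COP_R = T_C/(T_H − T_C) ⇒ T_H = T_C·(1 + 1/COP_R) = 263.15 × (1 + 1/6.27) = 305 K.

T_H ≈ 305 K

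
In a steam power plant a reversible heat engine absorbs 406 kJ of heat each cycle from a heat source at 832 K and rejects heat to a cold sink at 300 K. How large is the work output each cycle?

Since the cycle is reversible, η = 1 − T_C/T_H = 1 − 300.00/832.00 = 0.6394.
W = η·Q_H = 0.6394 × 406 = 260 kJ.

W ≈ 260 kJ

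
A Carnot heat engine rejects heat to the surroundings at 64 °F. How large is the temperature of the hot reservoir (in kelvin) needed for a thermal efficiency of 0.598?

T_H ≈ 724 K

T_C = 64 °F → (64 − 32) × 5/9 = 17.78 °C = 290.93 K.
From η = 1 − T_C/T_H, solving for T_H gives T_H = T_C/(1 − η) = 290.93/(1 − 0.598) = 724 K.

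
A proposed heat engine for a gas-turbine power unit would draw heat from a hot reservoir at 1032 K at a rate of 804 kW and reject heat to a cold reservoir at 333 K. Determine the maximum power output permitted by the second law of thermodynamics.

The upper bound on efficiency is η_max = 1 − T_C/T_H = 1 − 333.00/1032.00 = 0.6773.
W_max = η_max · Q_H = 0.6773 × 804 = 545 kW.

Ẇ_max ≈ 545 kW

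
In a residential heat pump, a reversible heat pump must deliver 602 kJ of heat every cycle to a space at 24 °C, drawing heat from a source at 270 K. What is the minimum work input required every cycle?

W_in ≈ 55.00 kJ

T_H = 24 °C → 24 + 273.15 = 297.15 K.
COP_HP = T_H/(T_H − T_C) = 297.15/27.15 = 10.9448.
W = Q_H/COP_HP = 602/10.9448 = 55.00 kJ.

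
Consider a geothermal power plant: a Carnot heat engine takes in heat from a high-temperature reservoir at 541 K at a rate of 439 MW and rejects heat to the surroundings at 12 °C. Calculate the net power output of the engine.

Ẇ ≈ 207.6 MW

T_C = 12 °C → 12 + 273.15 = 285.15 K.
For a reversible engine, η = 1 − T_C/T_H = 1 − 285.15/541.00 = 0.4729.
W = η·Q_H = 0.4729 × 439 = 207.6 MW.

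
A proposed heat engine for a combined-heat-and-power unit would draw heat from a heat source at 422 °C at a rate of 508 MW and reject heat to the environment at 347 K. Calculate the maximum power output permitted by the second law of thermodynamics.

T_H = 422 °C → 422 + 273.15 = 695.15 K.
The second-law ceiling is the Carnot efficiency, η_max = 1 − T_C/T_H = 1 − 347.00/695.15 = 0.5008.
W_max = η_max · Q_H = 0.5008 × 508 = 254.4 MW.

Ẇ_max ≈ 254.4 MW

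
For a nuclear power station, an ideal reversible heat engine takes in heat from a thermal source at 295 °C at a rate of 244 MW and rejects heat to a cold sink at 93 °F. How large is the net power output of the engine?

Ẇ ≈ 112 MW

T_H = 295 °C → 295 + 273.15 = 568.15 K.
T_C = 93 °F → (93 − 32) × 5/9 = 33.89 °C = 307.04 K.
For a reversible engine, η = 1 − T_C/T_H = 1 − 307.04/568.15 = 0.4596.
W = η·Q_H = 0.4596 × 244 = 112 MW.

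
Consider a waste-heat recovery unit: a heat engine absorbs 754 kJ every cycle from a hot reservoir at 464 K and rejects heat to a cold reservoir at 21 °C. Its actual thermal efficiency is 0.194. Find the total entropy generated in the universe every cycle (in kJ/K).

T_C = 21 °C → 21 + 273.15 = 294.15 K.
W = η·Q_H = 0.194 × 754 = 146.3 kJ, so Q_C = Q_H − W = 607.7 kJ.
Entropy balance on the reservoirs: −Q_H/T_H = -1.625 kJ/K, +Q_C/T_C = 2.066 kJ/K.
ΔS_univ = −Q_H/T_H + Q_C/T_C = 0.441 kJ/K (> 0, since η = 0.194 < η_Carnot = 0.366).

ΔS_univ ≈ 0.441 kJ/K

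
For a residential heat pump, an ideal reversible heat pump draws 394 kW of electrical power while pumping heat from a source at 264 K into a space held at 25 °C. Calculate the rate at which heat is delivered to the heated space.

T_H = 25 °C → 25 + 273.15 = 298.15 K.
The Carnot heat-pump COP is COP_HP = T_H/(T_H − T_C) = 298.15/34.15 = 8.7306.
Q_H = COP_HP · W = 8.7306 × 394 = 3440 kW.

Q̇_H ≈ 3440 kW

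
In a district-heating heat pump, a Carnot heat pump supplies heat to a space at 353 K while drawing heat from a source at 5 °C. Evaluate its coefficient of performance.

T_C = 5 °C → 5 + 273.15 = 278.15 K.
For a reversible heat pump, COP_HP = T_H/(T_H − T_C) = 353.00/(353.00 − 278.15) = 4.72.

COP_HP ≈ 4.72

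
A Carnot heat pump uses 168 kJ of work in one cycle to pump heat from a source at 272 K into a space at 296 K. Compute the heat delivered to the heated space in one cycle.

Reversible heating COP: COP_HP = T_H/(T_H − T_C) = 296.00/24.00 = 12.3333.
Q_H = COP_HP · W = 12.3333 × 168 = 2072 kJ.

Q_H ≈ 2072 kJ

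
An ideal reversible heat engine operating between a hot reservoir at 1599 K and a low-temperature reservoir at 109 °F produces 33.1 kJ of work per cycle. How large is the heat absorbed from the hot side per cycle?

Q_H ≈ 41.3 kJ

T_C = 109 °F → (109 − 32) × 5/9 = 42.78 °C = 315.93 K.
Carnot efficiency: η = 1 − T_C/T_H = 1 − 315.93/1599.00 = 0.8024.
Q_H = W/η = 33.1/0.8024 = 41.3 kJ.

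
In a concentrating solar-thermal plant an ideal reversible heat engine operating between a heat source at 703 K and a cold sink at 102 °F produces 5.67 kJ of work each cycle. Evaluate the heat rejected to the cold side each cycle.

T_C = 102 °F → (102 − 32) × 5/9 = 38.89 °C = 312.04 K.
η_rev = 1 − T_C/T_H = 1 − 312.04/703.00 = 0.5561.
Since Q_C/Q_H = T_C/T_H and Q_H = W/η, Q_C = W·T_C/(T_H − T_C) = 5.67 × 312.04/390.96 = 4.53 kJ.

Q_C ≈ 4.53 kJ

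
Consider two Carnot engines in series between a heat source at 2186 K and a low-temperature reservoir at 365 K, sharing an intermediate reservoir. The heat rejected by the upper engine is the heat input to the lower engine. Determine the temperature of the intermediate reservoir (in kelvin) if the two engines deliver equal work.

T_m ≈ 1276 K

For reversible stages Q_m = Q_H·(T_m/T_H). Setting W₁ = Q_H(1 − T_m/T_H) equal to W₂ = Q_m(1 − T_C/T_m) = Q_H·(T_m − T_C)/T_H gives T_H − T_m = T_m − T_C, so T_m = (T_H + T_C)/2 = (2186.00 + 365.00)/2 = 1276 K.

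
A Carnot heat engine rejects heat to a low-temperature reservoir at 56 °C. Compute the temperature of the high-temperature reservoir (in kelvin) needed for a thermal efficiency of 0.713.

T_H ≈ 1150 K

T_C = 56 °C → 56 + 273.15 = 329.15 K.
From η = 1 − T_C/T_H, solving for T_H gives T_H = T_C/(1 − η) = 329.15/(1 − 0.713) = 1150 K.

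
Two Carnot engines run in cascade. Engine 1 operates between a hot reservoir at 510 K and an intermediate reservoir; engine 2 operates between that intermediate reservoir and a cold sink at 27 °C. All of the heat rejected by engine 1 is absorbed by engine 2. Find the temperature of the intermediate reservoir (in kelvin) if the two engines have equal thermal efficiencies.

T_C = 27 °C → 27 + 273.15 = 300.15 K.
Equal efficiencies require 1 − T_m/T_H = 1 − T_C/T_m, i.e. T_m/T_H = T_C/T_m, so T_m = √(T_H·T_C) = √(510.00 × 300.15) = 391 K.

T_m ≈ 391 K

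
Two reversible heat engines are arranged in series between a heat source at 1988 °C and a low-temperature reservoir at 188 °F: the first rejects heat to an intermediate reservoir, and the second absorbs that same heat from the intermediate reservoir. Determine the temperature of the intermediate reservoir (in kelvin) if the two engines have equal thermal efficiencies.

T_H = 1988 °C → 1988 + 273.15 = 2261.15 K.
T_C = 188 °F → (188 − 32) × 5/9 = 86.67 °C = 359.82 K.
Equal efficiencies require 1 − T_m/T_H = 1 − T_C/T_m, i.e. T_m/T_H = T_C/T_m, so T_m = √(T_H·T_C) = √(2261.15 × 359.82) = 902 K.

T_m ≈ 902 K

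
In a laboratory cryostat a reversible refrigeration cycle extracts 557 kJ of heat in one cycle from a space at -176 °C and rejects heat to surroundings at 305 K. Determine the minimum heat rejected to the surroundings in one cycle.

Q_H ≈ 1749 kJ

T_C = -176 °C → -176 + 273.15 = 97.15 K.
For a reversible cycle Q_H/Q_C = T_H/T_C, so Q_H = Q_C·T_H/T_C = 557 × 305.00/97.15 = 1749 kJ.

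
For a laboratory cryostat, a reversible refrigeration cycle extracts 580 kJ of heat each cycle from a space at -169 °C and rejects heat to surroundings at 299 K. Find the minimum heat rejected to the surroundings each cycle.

T_C = -169 °C → -169 + 273.15 = 104.15 K.
For a reversible cycle Q_H/Q_C = T_H/T_C, so Q_H = Q_C·T_H/T_C = 580 × 299.00/104.15 = 1670 kJ.

Q_H ≈ 1670 kJ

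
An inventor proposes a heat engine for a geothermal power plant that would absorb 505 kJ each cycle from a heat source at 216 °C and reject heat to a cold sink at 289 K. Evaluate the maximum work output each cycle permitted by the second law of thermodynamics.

T_H = 216 °C → 216 + 273.15 = 489.15 K.
By the Carnot theorem, η_max = 1 − T_C/T_H = 1 − 289.00/489.15 = 0.4092.
W_max = η_max · Q_H = 0.4092 × 505 = 207 kJ.

W_max ≈ 207 kJ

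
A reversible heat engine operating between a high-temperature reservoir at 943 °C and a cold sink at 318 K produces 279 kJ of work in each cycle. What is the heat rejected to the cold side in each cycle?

Q_C ≈ 98.8 kJ

T_H = 943 °C → 943 + 273.15 = 1216.15 K.
Since the cycle is reversible, η = 1 − T_C/T_H = 1 − 318.00/1216.15 = 0.7385.
Since Q_C/Q_H = T_C/T_H and Q_H = W/η, Q_C = W·T_C/(T_H − T_C) = 279 × 318.00/898.15 = 98.8 kJ.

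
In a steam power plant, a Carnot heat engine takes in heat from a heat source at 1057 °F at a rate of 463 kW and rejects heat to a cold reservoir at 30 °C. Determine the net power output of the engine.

T_H = 1057 °F → (1057 − 32) × 5/9 = 569.44 °C = 842.59 K.
T_C = 30 °C → 30 + 273.15 = 303.15 K.
For a reversible engine, η = 1 − T_C/T_H = 1 − 303.15/842.59 = 0.6402.
W = η·Q_H = 0.6402 × 463 = 296 kW.

Ẇ ≈ 296 kW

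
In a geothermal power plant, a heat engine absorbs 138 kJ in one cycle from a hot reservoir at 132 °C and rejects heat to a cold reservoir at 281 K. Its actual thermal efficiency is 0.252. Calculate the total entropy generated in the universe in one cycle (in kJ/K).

T_H = 132 °C → 132 + 273.15 = 405.15 K.
W = η·Q_H = 0.252 × 138 = 34.78 kJ, so Q_C = Q_H − W = 103.2 kJ.
Reservoir entropy changes: ΔS_H = −Q_H/T_H = −138/405.15 = -0.3406 kJ/K and ΔS_C = +Q_C/T_C = 103.2/281.00 = 0.3673 kJ/K.
ΔS_univ = −Q_H/T_H + Q_C/T_C = 0.0267 kJ/K (> 0, since η = 0.252 < η_Carnot = 0.306).

ΔS_univ ≈ 0.0267 kJ/K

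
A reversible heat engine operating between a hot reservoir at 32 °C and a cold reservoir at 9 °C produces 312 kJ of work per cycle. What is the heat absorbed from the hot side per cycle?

Q_H ≈ 4140 kJ

T_H = 32 °C → 32 + 273.15 = 305.15 K.
T_C = 9 °C → 9 + 273.15 = 282.15 K.
Since the cycle is reversible, η = 1 − T_C/T_H = 1 − 282.15/305.15 = 0.0754.
Q_H = W/η = 312/0.0754 = 4140 kJ.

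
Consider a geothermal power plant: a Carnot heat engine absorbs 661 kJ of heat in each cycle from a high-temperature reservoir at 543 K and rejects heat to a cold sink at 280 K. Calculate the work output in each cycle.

W ≈ 320 kJ

Since the cycle is reversible, η = 1 − T_C/T_H = 1 − 280.00/543.00 = 0.4843.
W = η·Q_H = 0.4843 × 661 = 320 kJ.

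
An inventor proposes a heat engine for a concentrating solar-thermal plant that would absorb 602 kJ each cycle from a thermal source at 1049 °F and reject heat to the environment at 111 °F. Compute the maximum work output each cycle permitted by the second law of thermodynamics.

T_H = 1049 °F → (1049 − 32) × 5/9 = 565.00 °C = 838.15 K.
T_C = 111 °F → (111 − 32) × 5/9 = 43.89 °C = 317.04 K.
The second-law ceiling is the Carnot efficiency, η_max = 1 − T_C/T_H = 1 − 317.04/838.15 = 0.6217.
W_max = η_max · Q_H = 0.6217 × 602 = 374 kJ.

W_max ≈ 374 kJ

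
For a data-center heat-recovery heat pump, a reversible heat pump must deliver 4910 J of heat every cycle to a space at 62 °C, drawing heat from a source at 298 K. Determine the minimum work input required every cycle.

W_in ≈ 544 J

T_H = 62 °C → 62 + 273.15 = 335.15 K.
For a reversible heat pump, COP_HP = T_H/(T_H − T_C) = 335.15/37.15 = 9.0215.
W = Q_H/COP_HP = 4910/9.0215 = 544 J.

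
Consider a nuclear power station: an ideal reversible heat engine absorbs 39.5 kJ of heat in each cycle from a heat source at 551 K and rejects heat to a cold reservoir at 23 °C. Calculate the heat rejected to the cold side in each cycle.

Q_C ≈ 21.2 kJ

T_C = 23 °C → 23 + 273.15 = 296.15 K.
η_rev = 1 − T_C/T_H = 1 − 296.15/551.00 = 0.4625.
For a reversible cycle Q_C/Q_H = T_C/T_H, so Q_C = 39.5 × 296.15/551.00 = 21.2 kJ.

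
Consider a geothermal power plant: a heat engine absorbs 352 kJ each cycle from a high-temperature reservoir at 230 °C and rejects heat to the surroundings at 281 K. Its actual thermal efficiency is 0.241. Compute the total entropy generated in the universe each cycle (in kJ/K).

T_H = 230 °C → 230 + 273.15 = 503.15 K.
W = η·Q_H = 0.241 × 352 = 84.83 kJ, so Q_C = Q_H − W = 267.2 kJ.
Reservoir entropy changes: ΔS_H = −Q_H/T_H = −352/503.15 = -0.6996 kJ/K and ΔS_C = +Q_C/T_C = 267.2/281.00 = 0.9508 kJ/K.
ΔS_univ = −Q_H/T_H + Q_C/T_C = 0.251 kJ/K (> 0, since η = 0.241 < η_Carnot = 0.442).

ΔS_univ ≈ 0.251 kJ/K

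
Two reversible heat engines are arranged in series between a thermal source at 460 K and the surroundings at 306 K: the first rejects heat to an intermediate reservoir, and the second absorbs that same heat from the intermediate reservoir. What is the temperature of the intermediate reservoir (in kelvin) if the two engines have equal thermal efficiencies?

T_m ≈ 375 K

Equal efficiencies require 1 − T_m/T_H = 1 − T_C/T_m, i.e. T_m/T_H = T_C/T_m, so T_m = √(T_H·T_C) = √(460.00 × 306.00) = 375 K.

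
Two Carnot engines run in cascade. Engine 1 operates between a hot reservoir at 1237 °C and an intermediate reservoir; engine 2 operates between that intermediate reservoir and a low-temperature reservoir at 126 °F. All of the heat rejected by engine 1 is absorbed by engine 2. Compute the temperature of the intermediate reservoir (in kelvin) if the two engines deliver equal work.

T_H = 1237 °C → 1237 + 273.15 = 1510.15 K.
T_C = 126 °F → (126 − 32) × 5/9 = 52.22 °C = 325.37 K.
For reversible stages Q_m = Q_H·(T_m/T_H). Setting W₁ = Q_H(1 − T_m/T_H) equal to W₂ = Q_m(1 − T_C/T_m) = Q_H·(T_m − T_C)/T_H gives T_H − T_m = T_m − T_C, so T_m = (T_H + T_C)/2 = (1510.15 + 325.37)/2 = 918 K.

T_m ≈ 918 K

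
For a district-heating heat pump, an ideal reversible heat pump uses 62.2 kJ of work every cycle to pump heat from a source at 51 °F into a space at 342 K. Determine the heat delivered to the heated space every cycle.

T_C = 51 °F → (51 − 32) × 5/9 = 10.56 °C = 283.71 K.
Reversible heating COP: COP_HP = T_H/(T_H − T_C) = 342.00/58.29 = 5.8668.
Q_H = COP_HP · W = 5.8668 × 62.2 = 365 kJ.

Q_H ≈ 365 kJ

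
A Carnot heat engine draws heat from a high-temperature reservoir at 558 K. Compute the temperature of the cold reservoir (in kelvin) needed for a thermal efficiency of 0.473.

T_C ≈ 294 K

From η = 1 − T_C/T_H, T_C = T_H·(1 − η) = 558.00 × (1 − 0.473) = 294 K.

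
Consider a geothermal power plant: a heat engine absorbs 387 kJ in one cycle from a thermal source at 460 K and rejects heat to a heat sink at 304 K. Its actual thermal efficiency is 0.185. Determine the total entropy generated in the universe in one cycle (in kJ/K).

W = η·Q_H = 0.185 × 387 = 71.59 kJ, so Q_C = Q_H − W = 315.4 kJ.
The hot reservoir loses entropy Q_H/T_H = 387/460.00 = 0.8413 kJ/K; the cold reservoir gains Q_C/T_C = 315.4/304.00 = 1.038 kJ/K.
ΔS_univ = −Q_H/T_H + Q_C/T_C = 0.196 kJ/K (> 0, since η = 0.185 < η_Carnot = 0.339).

ΔS_univ ≈ 0.196 kJ/K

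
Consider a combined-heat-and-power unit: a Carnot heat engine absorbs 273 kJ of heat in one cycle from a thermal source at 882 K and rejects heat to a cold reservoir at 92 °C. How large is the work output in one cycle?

T_C = 92 °C → 92 + 273.15 = 365.15 K.
Carnot efficiency: η = 1 − T_C/T_H = 1 − 365.15/882.00 = 0.5860.
W = η·Q_H = 0.5860 × 273 = 160 kJ.

W ≈ 160 kJ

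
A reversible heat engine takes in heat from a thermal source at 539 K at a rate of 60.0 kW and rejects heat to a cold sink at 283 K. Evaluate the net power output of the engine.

The Carnot efficiency is η = 1 − T_C/T_H = 1 − 283.00/539.00 = 0.4750.
W = η·Q_H = 0.4750 × 60.0 = 28.50 kW.

Ẇ ≈ 28.50 kW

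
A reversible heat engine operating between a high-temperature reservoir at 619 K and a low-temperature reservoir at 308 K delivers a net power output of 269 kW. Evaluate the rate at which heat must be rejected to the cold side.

Q̇_C ≈ 266 kW

Carnot efficiency: η = 1 − T_C/T_H = 1 − 308.00/619.00 = 0.5024.
Since Q_C/Q_H = T_C/T_H and Q_H = W/η, Q_C = W·T_C/(T_H − T_C) = 269 × 308.00/311.00 = 266 kW.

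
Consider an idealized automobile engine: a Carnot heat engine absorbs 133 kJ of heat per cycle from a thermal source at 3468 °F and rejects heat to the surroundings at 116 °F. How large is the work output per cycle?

W ≈ 114 kJ

T_H = 3468 °F → (3468 − 32) × 5/9 = 1908.89 °C = 2182.04 K.
T_C = 116 °F → (116 − 32) × 5/9 = 46.67 °C = 319.82 K.
For a reversible engine, η = 1 − T_C/T_H = 1 − 319.82/2182.04 = 0.8534.
W = η·Q_H = 0.8534 × 133 = 114 kJ.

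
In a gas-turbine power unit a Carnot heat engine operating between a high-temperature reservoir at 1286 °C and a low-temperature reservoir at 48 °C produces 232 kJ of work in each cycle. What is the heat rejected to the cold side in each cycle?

Q_C ≈ 60.2 kJ

T_H = 1286 °C → 1286 + 273.15 = 1559.15 K.
T_C = 48 °C → 48 + 273.15 = 321.15 K.
Carnot efficiency: η = 1 − T_C/T_H = 1 − 321.15/1559.15 = 0.7940.
Since Q_C/Q_H = T_C/T_H and Q_H = W/η, Q_C = W·T_C/(T_H − T_C) = 232 × 321.15/1238.00 = 60.2 kJ.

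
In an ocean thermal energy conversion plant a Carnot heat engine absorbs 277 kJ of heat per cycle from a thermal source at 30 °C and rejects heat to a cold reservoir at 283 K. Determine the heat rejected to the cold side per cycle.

T_H = 30 °C → 30 + 273.15 = 303.15 K.
The Carnot efficiency is η = 1 − T_C/T_H = 1 − 283.00/303.15 = 0.0665.
For a reversible cycle Q_C/Q_H = T_C/T_H, so Q_C = 277 × 283.00/303.15 = 259 kJ.

Q_C ≈ 259 kJ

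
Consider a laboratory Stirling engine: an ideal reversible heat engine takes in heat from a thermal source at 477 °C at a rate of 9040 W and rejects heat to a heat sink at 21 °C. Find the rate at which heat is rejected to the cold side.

T_H = 477 °C → 477 + 273.15 = 750.15 K.
T_C = 21 °C → 21 + 273.15 = 294.15 K.
The Carnot efficiency is η = 1 − T_C/T_H = 1 − 294.15/750.15 = 0.6079.
For a reversible cycle Q_C/Q_H = T_C/T_H, so Q_C = 9040 × 294.15/750.15 = 3540 W.

Q̇_C ≈ 3540 W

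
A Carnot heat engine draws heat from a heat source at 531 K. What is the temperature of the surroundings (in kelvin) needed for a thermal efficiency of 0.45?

T_C ≈ 292.1 K

From η = 1 − T_C/T_H, T_C = T_H·(1 − η) = 531.00 × (1 − 0.45) = 292.1 K.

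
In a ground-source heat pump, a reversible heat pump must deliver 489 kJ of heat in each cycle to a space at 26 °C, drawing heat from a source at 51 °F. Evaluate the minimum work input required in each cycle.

T_H = 26 °C → 26 + 273.15 = 299.15 K.
T_C = 51 °F → (51 − 32) × 5/9 = 10.56 °C = 283.71 K.
COP_HP = T_H/(T_H − T_C) = 299.15/15.44 = 19.3694.
W = Q_H/COP_HP = 489/19.3694 = 25.25 kJ.

W_in ≈ 25.25 kJ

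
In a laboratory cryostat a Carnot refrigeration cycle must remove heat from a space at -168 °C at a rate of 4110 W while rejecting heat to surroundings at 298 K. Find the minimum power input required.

T_C = -168 °C → -168 + 273.15 = 105.15 K.
Carnot COP: COP_R = T_C/(T_H − T_C) = 105.15/192.85 = 0.5452.
W = Q_C/COP_R = 4110/0.5452 = 7540 W.

Ẇ_in ≈ 7540 W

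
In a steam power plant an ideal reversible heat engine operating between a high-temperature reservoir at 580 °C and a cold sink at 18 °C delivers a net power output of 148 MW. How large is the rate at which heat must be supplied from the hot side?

T_H = 580 °C → 580 + 273.15 = 853.15 K.
T_C = 18 °C → 18 + 273.15 = 291.15 K.
The Carnot efficiency is η = 1 − T_C/T_H = 1 − 291.15/853.15 = 0.6587.
Q_H = W/η = 148/0.6587 = 224.7 MW.

Q̇_H ≈ 224.7 MW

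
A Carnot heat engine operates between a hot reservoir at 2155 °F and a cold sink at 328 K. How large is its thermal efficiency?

T_H = 2155 °F → (2155 − 32) × 5/9 = 1179.44 °C = 1452.59 K.
η_rev = 1 − T_C/T_H = 1 − 328.00/1452.59 = 0.7742.

η ≈ 0.7742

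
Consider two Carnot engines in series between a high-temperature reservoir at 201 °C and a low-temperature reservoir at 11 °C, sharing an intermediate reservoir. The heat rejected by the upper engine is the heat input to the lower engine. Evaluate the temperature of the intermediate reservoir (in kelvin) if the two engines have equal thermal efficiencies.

T_H = 201 °C → 201 + 273.15 = 474.15 K.
T_C = 11 °C → 11 + 273.15 = 284.15 K.
Equal efficiencies require 1 − T_m/T_H = 1 − T_C/T_m, i.e. T_m/T_H = T_C/T_m, so T_m = √(T_H·T_C) = √(474.15 × 284.15) = 367.1 K.

T_m ≈ 367.1 K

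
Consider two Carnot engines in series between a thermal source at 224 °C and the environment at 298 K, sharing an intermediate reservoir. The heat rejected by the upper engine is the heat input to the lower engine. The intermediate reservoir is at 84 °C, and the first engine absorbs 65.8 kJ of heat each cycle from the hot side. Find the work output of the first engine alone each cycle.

T_H = 224 °C → 224 + 273.15 = 497.15 K.
T_m = 84 °C → 84 + 273.15 = 357.15 K.
First-stage efficiency η₁ = 1 − T_m/T_H = 1 − 357.15/497.15 = 0.2816.
W₁ = η₁·Q_H = 0.2816 × 65.8 = 18.5 kJ.

W₁ ≈ 18.5 kJ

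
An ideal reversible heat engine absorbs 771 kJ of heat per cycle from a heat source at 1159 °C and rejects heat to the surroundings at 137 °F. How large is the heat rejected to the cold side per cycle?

T_H = 1159 °C → 1159 + 273.15 = 1432.15 K.
T_C = 137 °F → (137 − 32) × 5/9 = 58.33 °C = 331.48 K.
The Carnot efficiency is η = 1 − T_C/T_H = 1 − 331.48/1432.15 = 0.7685.
For a reversible cycle Q_C/Q_H = T_C/T_H, so Q_C = 771 × 331.48/1432.15 = 178 kJ.

Q_C ≈ 178 kJ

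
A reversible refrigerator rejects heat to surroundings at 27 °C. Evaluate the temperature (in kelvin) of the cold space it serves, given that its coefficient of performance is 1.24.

T_H = 27 °C → 27 + 273.15 = 300.15 K.
COP_R = T_C/(T_H − T_C) ⇒ T_C = T_H·COP_R/(1 + COP_R) = 300.15 × 1.24/(1 + 1.24) = 166.2 K.

T_C ≈ 166.2 K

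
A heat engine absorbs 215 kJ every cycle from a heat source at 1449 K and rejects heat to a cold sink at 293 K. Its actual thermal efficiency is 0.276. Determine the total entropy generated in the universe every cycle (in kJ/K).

W = η·Q_H = 0.276 × 215 = 59.34 kJ, so Q_C = Q_H − W = 155.7 kJ.
Reservoir entropy changes: ΔS_H = −Q_H/T_H = −215/1449.00 = -0.1484 kJ/K and ΔS_C = +Q_C/T_C = 155.7/293.00 = 0.5313 kJ/K.
ΔS_univ = −Q_H/T_H + Q_C/T_C = 0.3829 kJ/K (> 0, since η = 0.276 < η_Carnot = 0.798).

ΔS_univ ≈ 0.3829 kJ/K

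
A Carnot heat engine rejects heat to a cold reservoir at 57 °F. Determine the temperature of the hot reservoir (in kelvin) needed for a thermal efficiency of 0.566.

T_C = 57 °F → (57 − 32) × 5/9 = 13.89 °C = 287.04 K.
From η = 1 − T_C/T_H, solving for T_H gives T_H = T_C/(1 − η) = 287.04/(1 − 0.566) = 661.4 K.

T_H ≈ 661.4 K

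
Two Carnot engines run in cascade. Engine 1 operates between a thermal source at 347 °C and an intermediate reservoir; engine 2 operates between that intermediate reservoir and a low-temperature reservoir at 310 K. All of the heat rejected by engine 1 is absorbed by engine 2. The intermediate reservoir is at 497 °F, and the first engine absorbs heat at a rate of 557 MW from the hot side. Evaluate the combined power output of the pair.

Ẇ_total ≈ 279 MW

T_H = 347 °C → 347 + 273.15 = 620.15 K.
Two reversible stages in series are equivalent to a single Carnot engine between T_H and T_C, so η_total = 1 − T_C/T_H = 1 − 310.00/620.15 = 0.5001.
W_total = η_total · Q_H = 0.5001 × 557 = 279 MW.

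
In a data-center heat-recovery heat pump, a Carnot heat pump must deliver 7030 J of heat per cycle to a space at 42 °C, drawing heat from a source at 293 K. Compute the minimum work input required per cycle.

T_H = 42 °C → 42 + 273.15 = 315.15 K.
COP_HP = T_H/(T_H − T_C) = 315.15/22.15 = 14.2280.
W = Q_H/COP_HP = 7030/14.2280 = 494 J.

W_in ≈ 494 J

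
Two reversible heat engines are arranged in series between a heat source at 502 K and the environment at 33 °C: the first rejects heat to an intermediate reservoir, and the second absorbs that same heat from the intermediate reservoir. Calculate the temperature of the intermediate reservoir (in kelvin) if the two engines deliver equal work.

T_m ≈ 404 K

T_C = 33 °C → 33 + 273.15 = 306.15 K.
For reversible stages Q_m = Q_H·(T_m/T_H). Setting W₁ = Q_H(1 − T_m/T_H) equal to W₂ = Q_m(1 − T_C/T_m) = Q_H·(T_m − T_C)/T_H gives T_H − T_m = T_m − T_C, so T_m = (T_H + T_C)/2 = (502.00 + 306.15)/2 = 404 K.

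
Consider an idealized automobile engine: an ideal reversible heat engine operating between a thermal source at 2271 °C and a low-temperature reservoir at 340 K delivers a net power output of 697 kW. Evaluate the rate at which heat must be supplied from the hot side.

Q̇_H ≈ 804.5 kW

T_H = 2271 °C → 2271 + 273.15 = 2544.15 K.
For a reversible engine, η = 1 − T_C/T_H = 1 − 340.00/2544.15 = 0.8664.
Q_H = W/η = 697/0.8664 = 804.5 kW.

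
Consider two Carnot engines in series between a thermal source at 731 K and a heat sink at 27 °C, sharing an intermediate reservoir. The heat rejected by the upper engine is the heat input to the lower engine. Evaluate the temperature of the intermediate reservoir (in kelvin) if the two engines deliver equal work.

T_m ≈ 516 K

T_C = 27 °C → 27 + 273.15 = 300.15 K.
For reversible stages Q_m = Q_H·(T_m/T_H). Setting W₁ = Q_H(1 − T_m/T_H) equal to W₂ = Q_m(1 − T_C/T_m) = Q_H·(T_m − T_C)/T_H gives T_H − T_m = T_m − T_C, so T_m = (T_H + T_C)/2 = (731.00 + 300.15)/2 = 516 K.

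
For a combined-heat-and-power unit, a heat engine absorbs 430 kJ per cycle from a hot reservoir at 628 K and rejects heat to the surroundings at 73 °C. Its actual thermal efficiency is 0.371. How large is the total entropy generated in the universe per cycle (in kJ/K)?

T_C = 73 °C → 73 + 273.15 = 346.15 K.
W = η·Q_H = 0.371 × 430 = 159.5 kJ, so Q_C = Q_H − W = 270.5 kJ.
Entropy balance on the reservoirs: −Q_H/T_H = -0.6847 kJ/K, +Q_C/T_C = 0.7814 kJ/K.
ΔS_univ = −Q_H/T_H + Q_C/T_C = 0.0967 kJ/K (> 0, since η = 0.371 < η_Carnot = 0.449).

ΔS_univ ≈ 0.0967 kJ/K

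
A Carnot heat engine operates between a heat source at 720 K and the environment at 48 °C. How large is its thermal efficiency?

η ≈ 0.554

T_C = 48 °C → 48 + 273.15 = 321.15 K.
Carnot efficiency: η = 1 − T_C/T_H = 1 − 321.15/720.00 = 0.554.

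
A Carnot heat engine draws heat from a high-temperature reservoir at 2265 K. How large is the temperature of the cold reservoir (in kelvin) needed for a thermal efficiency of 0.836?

T_C ≈ 371 K

From η = 1 − T_C/T_H, T_C = T_H·(1 − η) = 2265.00 × (1 − 0.836) = 371 K.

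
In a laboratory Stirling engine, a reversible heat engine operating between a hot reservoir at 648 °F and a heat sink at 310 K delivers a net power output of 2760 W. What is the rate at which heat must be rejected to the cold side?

Q̇_C ≈ 2800 W

T_H = 648 °F → (648 − 32) × 5/9 = 342.22 °C = 615.37 K.
Carnot efficiency: η = 1 − T_C/T_H = 1 − 310.00/615.37 = 0.4962.
Since Q_C/Q_H = T_C/T_H and Q_H = W/η, Q_C = W·T_C/(T_H − T_C) = 2760 × 310.00/305.37 = 2800 W.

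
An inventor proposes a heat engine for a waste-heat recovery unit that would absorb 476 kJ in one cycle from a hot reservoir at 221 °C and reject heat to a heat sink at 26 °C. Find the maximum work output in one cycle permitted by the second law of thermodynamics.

W_max ≈ 188 kJ

T_H = 221 °C → 221 + 273.15 = 494.15 K.
T_C = 26 °C → 26 + 273.15 = 299.15 K.
By the Carnot theorem, η_max = 1 − T_C/T_H = 1 − 299.15/494.15 = 0.3946.
W_max = η_max · Q_H = 0.3946 × 476 = 188 kJ.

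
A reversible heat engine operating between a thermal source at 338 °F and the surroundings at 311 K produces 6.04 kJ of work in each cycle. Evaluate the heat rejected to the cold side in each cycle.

Q_C ≈ 14.21 kJ

T_H = 338 °F → (338 − 32) × 5/9 = 170.00 °C = 443.15 K.
Carnot efficiency: η = 1 − T_C/T_H = 1 − 311.00/443.15 = 0.2982.
Since Q_C/Q_H = T_C/T_H and Q_H = W/η, Q_C = W·T_C/(T_H − T_C) = 6.04 × 311.00/132.15 = 14.21 kJ.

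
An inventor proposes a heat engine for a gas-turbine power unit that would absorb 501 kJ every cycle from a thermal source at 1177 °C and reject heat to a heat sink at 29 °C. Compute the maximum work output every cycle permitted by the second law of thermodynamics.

W_max ≈ 397 kJ

T_H = 1177 °C → 1177 + 273.15 = 1450.15 K.
T_C = 29 °C → 29 + 273.15 = 302.15 K.
The second-law ceiling is the Carnot efficiency, η_max = 1 − T_C/T_H = 1 − 302.15/1450.15 = 0.7916.
W_max = η_max · Q_H = 0.7916 × 501 = 397 kJ.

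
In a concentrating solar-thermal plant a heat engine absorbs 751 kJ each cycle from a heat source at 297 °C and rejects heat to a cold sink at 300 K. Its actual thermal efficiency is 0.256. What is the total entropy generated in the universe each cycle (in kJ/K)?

T_H = 297 °C → 297 + 273.15 = 570.15 K.
W = η·Q_H = 0.256 × 751 = 192.3 kJ, so Q_C = Q_H − W = 558.7 kJ.
Reservoir entropy changes: ΔS_H = −Q_H/T_H = −751/570.15 = -1.317 kJ/K and ΔS_C = +Q_C/T_C = 558.7/300.00 = 1.862 kJ/K.
ΔS_univ = −Q_H/T_H + Q_C/T_C = 0.545 kJ/K (> 0, since η = 0.256 < η_Carnot = 0.474).

ΔS_univ ≈ 0.545 kJ/K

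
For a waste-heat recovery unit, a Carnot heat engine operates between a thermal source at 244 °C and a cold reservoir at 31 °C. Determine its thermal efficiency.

η ≈ 0.412

T_H = 244 °C → 244 + 273.15 = 517.15 K.
T_C = 31 °C → 31 + 273.15 = 304.15 K.
Since the cycle is reversible, η = 1 − T_C/T_H = 1 − 304.15/517.15 = 0.412.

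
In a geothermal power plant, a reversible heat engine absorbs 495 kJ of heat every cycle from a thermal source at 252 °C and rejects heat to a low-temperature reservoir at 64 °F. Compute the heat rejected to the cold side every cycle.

Q_C ≈ 274 kJ

T_H = 252 °C → 252 + 273.15 = 525.15 K.
T_C = 64 °F → (64 − 32) × 5/9 = 17.78 °C = 290.93 K.
η_rev = 1 − T_C/T_H = 1 − 290.93/525.15 = 0.4460.
For a reversible cycle Q_C/Q_H = T_C/T_H, so Q_C = 495 × 290.93/525.15 = 274 kJ.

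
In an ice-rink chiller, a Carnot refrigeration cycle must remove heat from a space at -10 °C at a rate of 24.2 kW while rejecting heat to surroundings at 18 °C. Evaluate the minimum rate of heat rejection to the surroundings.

Q̇_H ≈ 26.77 kW

T_H = 18 °C → 18 + 273.15 = 291.15 K.
T_C = -10 °C → -10 + 273.15 = 263.15 K.
For a reversible cycle Q_H/Q_C = T_H/T_C, so Q_H = Q_C·T_H/T_C = 24.2 × 291.15/263.15 = 26.77 kW.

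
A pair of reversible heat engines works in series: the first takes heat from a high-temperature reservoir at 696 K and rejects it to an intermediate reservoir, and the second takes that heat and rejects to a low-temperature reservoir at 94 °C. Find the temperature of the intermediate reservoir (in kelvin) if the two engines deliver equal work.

T_m ≈ 532 K

T_C = 94 °C → 94 + 273.15 = 367.15 K.
For reversible stages Q_m = Q_H·(T_m/T_H). Setting W₁ = Q_H(1 − T_m/T_H) equal to W₂ = Q_m(1 − T_C/T_m) = Q_H·(T_m − T_C)/T_H gives T_H − T_m = T_m − T_C, so T_m = (T_H + T_C)/2 = (696.00 + 367.15)/2 = 532 K.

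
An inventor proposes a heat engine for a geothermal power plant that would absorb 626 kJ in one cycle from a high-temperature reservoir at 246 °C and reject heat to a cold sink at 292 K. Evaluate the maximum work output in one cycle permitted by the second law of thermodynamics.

T_H = 246 °C → 246 + 273.15 = 519.15 K.
No engine can exceed the Carnot limit: η_max = 1 − T_C/T_H = 1 − 292.00/519.15 = 0.4375.
W_max = η_max · Q_H = 0.4375 × 626 = 274 kJ.

W_max ≈ 274 kJ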